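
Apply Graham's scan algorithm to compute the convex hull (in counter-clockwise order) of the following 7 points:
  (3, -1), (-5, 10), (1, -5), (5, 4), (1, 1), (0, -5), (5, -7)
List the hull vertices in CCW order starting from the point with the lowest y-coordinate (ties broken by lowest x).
Hull (CCW) = [(5, -7), (5, 4), (-5, 10), (0, -5)]

Graham scan procedure:
  1. Find the pivot p₀ = point with lowest y (tie → lowest x): (5, -7).
  2. Sort the remaining points by polar angle around p₀.
  3. Walk through sorted points, maintaining a stack; pop the top while the last three entries make a non-left turn (cross product ≤ 0).
  4. Final stack is the convex hull in CCW order: (5, -7), (5, 4), (-5, 10), (0, -5).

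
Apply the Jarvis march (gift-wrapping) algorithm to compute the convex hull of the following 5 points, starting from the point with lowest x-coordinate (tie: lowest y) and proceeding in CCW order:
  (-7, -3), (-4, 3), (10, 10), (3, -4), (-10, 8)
Hull (CCW) = [(-10, 8), (-7, -3), (3, -4), (10, 10)]

Jarvis march: at each step, from the current hull vertex p, select the next vertex q as the point such that every other point lies strictly to the left of (or on) the directed line p → q. (Equivalently: for every other point r, the cross product (q − p) × (r − p) ≥ 0.)
Starting point (lowest x, tie lowest y): (-10, 8). Wrap until returning to start. Resulting hull: (-10, 8), (-7, -3), (3, -4), (10, 10).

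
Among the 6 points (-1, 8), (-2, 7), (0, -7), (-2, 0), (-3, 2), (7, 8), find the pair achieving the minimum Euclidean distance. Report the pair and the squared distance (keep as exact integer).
Pair = ((-1, 8), (-2, 7)); squared distance = 2

Compute all C(6, 2) = 15 pairwise squared distances (x_i − x_j)² + (y_i − y_j)². The minimum is 2, attained by the pair ((-1, 8), (-2, 7)).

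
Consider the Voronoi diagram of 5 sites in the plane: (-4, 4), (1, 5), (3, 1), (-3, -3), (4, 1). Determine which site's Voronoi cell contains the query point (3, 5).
Nearest site = (1, 5)

The Voronoi cell of site s contains exactly those query points closer to s than to any other site. Compute squared distances from q = (3, 5) to each site:
  (1 − 3)² + (5 − 5)² = 4
  (3 − 3)² + (1 − 5)² = 16
  (4 − 3)² + (1 − 5)² = 17
  (-4 − 3)² + (4 − 5)² = 50
  (-3 − 3)² + (-3 − 5)² = 100
Minimum is attained by (1, 5), so q lies in its Voronoi cell.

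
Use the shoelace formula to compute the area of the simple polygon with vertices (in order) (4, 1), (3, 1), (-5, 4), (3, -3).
Area = 18

Shoelace formula: Area = (1/2) |Σ_i (x_i · y_{i+1} − x_{i+1} · y_i)| (indices mod n). Compute each cross term:
  (4)(1) − (3)(1) = 1
  (3)(4) − (-5)(1) = 17
  (-5)(-3) − (3)(4) = 3
  (3)(1) − (4)(-3) = 15
Sum = 36, so (signed) Area = 36/2 = 18, |Area| = 18.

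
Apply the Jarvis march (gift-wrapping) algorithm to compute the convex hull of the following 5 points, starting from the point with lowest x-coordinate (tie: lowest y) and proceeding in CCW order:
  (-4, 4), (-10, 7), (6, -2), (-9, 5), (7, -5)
Hull (CCW) = [(-10, 7), (-9, 5), (7, -5), (6, -2), (-4, 4)]

Jarvis march: at each step, from the current hull vertex p, select the next vertex q as the point such that every other point lies strictly to the left of (or on) the directed line p → q. (Equivalently: for every other point r, the cross product (q − p) × (r − p) ≥ 0.)
Starting point (lowest x, tie lowest y): (-10, 7). Wrap until returning to start. Resulting hull: (-10, 7), (-9, 5), (7, -5), (6, -2), (-4, 4).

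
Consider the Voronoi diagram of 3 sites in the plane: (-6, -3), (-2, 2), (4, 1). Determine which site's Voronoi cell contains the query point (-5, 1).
Nearest site = (-2, 2)

The Voronoi cell of site s contains exactly those query points closer to s than to any other site. Compute squared distances from q = (-5, 1) to each site:
  (-2 − -5)² + (2 − 1)² = 10
  (-6 − -5)² + (-3 − 1)² = 17
  (4 − -5)² + (1 − 1)² = 81
Minimum is attained by (-2, 2), so q lies in its Voronoi cell.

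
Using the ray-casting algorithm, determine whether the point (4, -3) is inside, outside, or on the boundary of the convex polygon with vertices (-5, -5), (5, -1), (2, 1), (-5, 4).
The point (4, -3) lies strictly outside the polygon

Cast a horizontal ray to the right from the query point and count how many polygon edges it crosses (each edge strictly once or zero times, handled with the usual half-open convention). 
Parity of crossings → even ⇒ outside.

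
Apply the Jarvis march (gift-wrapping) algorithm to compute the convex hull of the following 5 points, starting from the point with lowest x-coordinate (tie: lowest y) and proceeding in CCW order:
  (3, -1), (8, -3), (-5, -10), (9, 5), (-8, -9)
Hull (CCW) = [(-8, -9), (-5, -10), (8, -3), (9, 5)]

Jarvis march: at each step, from the current hull vertex p, select the next vertex q as the point such that every other point lies strictly to the left of (or on) the directed line p → q. (Equivalently: for every other point r, the cross product (q − p) × (r − p) ≥ 0.)
Starting point (lowest x, tie lowest y): (-8, -9). Wrap until returning to start. Resulting hull: (-8, -9), (-5, -10), (8, -3), (9, 5).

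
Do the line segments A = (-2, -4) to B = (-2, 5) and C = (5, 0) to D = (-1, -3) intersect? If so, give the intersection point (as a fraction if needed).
No (intersection of containing lines falls outside at least one segment)

Parametrize and solve: t = 1/18, s = 7/6. At least one of these is outside [0, 1], so the segments do not intersect.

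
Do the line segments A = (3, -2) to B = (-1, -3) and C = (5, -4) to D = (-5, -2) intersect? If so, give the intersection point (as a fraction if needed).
Yes; intersection at (-5/9, -26/9) (t = 8/9 on AB, s = 5/9 on CD)

Parametrize AB as A + t(B − A) = (3 + -4 t, -2 + -1 t) and CD as C + s(D − C) = (5 + -10 s, -4 + 2 s). Solve the linear system for (t, s). Determinant = 18 ≠ 0, so a unique intersection of the containing lines exists. Solution: t = 8/9, s = 5/9 — both in [0, 1], so the segments cross. Intersection point: (-5/9, -26/9).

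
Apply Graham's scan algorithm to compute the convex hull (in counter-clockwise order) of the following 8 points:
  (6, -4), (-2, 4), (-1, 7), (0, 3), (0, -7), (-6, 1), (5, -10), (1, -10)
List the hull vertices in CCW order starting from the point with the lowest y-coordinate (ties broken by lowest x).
Hull (CCW) = [(1, -10), (5, -10), (6, -4), (-1, 7), (-6, 1)]

Graham scan procedure:
  1. Find the pivot p₀ = point with lowest y (tie → lowest x): (1, -10).
  2. Sort the remaining points by polar angle around p₀.
  3. Walk through sorted points, maintaining a stack; pop the top while the last three entries make a non-left turn (cross product ≤ 0).
  4. Final stack is the convex hull in CCW order: (1, -10), (5, -10), (6, -4), (-1, 7), (-6, 1).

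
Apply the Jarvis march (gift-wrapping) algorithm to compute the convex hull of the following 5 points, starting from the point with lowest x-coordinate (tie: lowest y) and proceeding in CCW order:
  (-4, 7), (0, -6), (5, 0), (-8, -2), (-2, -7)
Hull (CCW) = [(-8, -2), (-2, -7), (0, -6), (5, 0), (-4, 7)]

Jarvis march: at each step, from the current hull vertex p, select the next vertex q as the point such that every other point lies strictly to the left of (or on) the directed line p → q. (Equivalently: for every other point r, the cross product (q − p) × (r − p) ≥ 0.)
Starting point (lowest x, tie lowest y): (-8, -2). Wrap until returning to start. Resulting hull: (-8, -2), (-2, -7), (0, -6), (5, 0), (-4, 7).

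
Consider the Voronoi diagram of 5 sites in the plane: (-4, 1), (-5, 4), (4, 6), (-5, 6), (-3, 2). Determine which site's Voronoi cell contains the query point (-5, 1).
Nearest site = (-4, 1)

The Voronoi cell of site s contains exactly those query points closer to s than to any other site. Compute squared distances from q = (-5, 1) to each site:
  (-4 − -5)² + (1 − 1)² = 1
  (-3 − -5)² + (2 − 1)² = 5
  (-5 − -5)² + (4 − 1)² = 9
  (-5 − -5)² + (6 − 1)² = 25
  (4 − -5)² + (6 − 1)² = 106
Minimum is attained by (-4, 1), so q lies in its Voronoi cell.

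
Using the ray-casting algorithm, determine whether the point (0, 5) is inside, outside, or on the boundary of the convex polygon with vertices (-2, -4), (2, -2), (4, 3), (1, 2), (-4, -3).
The point (0, 5) lies strictly outside the polygon

Cast a horizontal ray to the right from the query point and count how many polygon edges it crosses (each edge strictly once or zero times, handled with the usual half-open convention). 
Parity of crossings → even ⇒ outside.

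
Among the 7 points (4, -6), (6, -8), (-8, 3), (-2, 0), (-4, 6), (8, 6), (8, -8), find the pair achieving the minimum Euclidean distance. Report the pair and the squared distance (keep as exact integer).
Pair = ((6, -8), (8, -8)); squared distance = 4

Compute all C(7, 2) = 21 pairwise squared distances (x_i − x_j)² + (y_i − y_j)². The minimum is 4, attained by the pair ((6, -8), (8, -8)).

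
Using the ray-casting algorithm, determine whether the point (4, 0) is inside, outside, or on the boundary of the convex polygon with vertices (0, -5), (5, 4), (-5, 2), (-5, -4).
The point (4, 0) lies strictly outside the polygon

Cast a horizontal ray to the right from the query point and count how many polygon edges it crosses (each edge strictly once or zero times, handled with the usual half-open convention). 
Parity of crossings → even ⇒ outside.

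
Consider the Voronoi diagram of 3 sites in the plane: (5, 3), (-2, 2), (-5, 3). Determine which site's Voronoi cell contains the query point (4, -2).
Nearest site = (5, 3)

The Voronoi cell of site s contains exactly those query points closer to s than to any other site. Compute squared distances from q = (4, -2) to each site:
  (5 − 4)² + (3 − -2)² = 26
  (-2 − 4)² + (2 − -2)² = 52
  (-5 − 4)² + (3 − -2)² = 106
Minimum is attained by (5, 3), so q lies in its Voronoi cell.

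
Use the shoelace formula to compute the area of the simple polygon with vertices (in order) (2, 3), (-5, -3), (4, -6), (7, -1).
Area = 56

Shoelace formula: Area = (1/2) |Σ_i (x_i · y_{i+1} − x_{i+1} · y_i)| (indices mod n). Compute each cross term:
  (2)(-3) − (-5)(3) = 9
  (-5)(-6) − (4)(-3) = 42
  (4)(-1) − (7)(-6) = 38
  (7)(3) − (2)(-1) = 23
Sum = 112, so (signed) Area = 112/2 = 56, |Area| = 56.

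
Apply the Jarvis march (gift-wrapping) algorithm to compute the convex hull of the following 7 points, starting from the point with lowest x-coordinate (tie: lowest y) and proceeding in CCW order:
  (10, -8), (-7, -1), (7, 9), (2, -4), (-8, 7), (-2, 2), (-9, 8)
Hull (CCW) = [(-9, 8), (-7, -1), (10, -8), (7, 9)]

Jarvis march: at each step, from the current hull vertex p, select the next vertex q as the point such that every other point lies strictly to the left of (or on) the directed line p → q. (Equivalently: for every other point r, the cross product (q − p) × (r − p) ≥ 0.)
Starting point (lowest x, tie lowest y): (-9, 8). Wrap until returning to start. Resulting hull: (-9, 8), (-7, -1), (10, -8), (7, 9).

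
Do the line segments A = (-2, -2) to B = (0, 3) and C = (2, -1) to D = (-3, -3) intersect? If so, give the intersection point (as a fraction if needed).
No (intersection of containing lines falls outside at least one segment)

Parametrize and solve: t = -1/7, s = 6/7. At least one of these is outside [0, 1], so the segments do not intersect.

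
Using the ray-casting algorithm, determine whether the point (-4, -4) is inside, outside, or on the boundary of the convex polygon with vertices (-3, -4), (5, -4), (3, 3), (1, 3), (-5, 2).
The point (-4, -4) lies strictly outside the polygon

Cast a horizontal ray to the right from the query point and count how many polygon edges it crosses (each edge strictly once or zero times, handled with the usual half-open convention). 
Parity of crossings → even ⇒ outside.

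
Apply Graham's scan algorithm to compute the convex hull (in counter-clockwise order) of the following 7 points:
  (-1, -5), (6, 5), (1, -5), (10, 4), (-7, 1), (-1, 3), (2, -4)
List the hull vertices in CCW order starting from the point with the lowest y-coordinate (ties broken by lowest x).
Hull (CCW) = [(-1, -5), (1, -5), (10, 4), (6, 5), (-1, 3), (-7, 1)]

Graham scan procedure:
  1. Find the pivot p₀ = point with lowest y (tie → lowest x): (-1, -5).
  2. Sort the remaining points by polar angle around p₀.
  3. Walk through sorted points, maintaining a stack; pop the top while the last three entries make a non-left turn (cross product ≤ 0).
  4. Final stack is the convex hull in CCW order: (-1, -5), (1, -5), (10, 4), (6, 5), (-1, 3), (-7, 1).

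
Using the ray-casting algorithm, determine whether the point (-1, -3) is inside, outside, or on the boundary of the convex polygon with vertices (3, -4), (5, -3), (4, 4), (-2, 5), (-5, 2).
The point (-1, -3) lies strictly outside the polygon

Cast a horizontal ray to the right from the query point and count how many polygon edges it crosses (each edge strictly once or zero times, handled with the usual half-open convention). 
Parity of crossings → even ⇒ outside.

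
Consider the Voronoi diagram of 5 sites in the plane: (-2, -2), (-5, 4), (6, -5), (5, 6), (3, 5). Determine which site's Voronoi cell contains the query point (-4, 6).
Nearest site = (-5, 4)

The Voronoi cell of site s contains exactly those query points closer to s than to any other site. Compute squared distances from q = (-4, 6) to each site:
  (-5 − -4)² + (4 − 6)² = 5
  (3 − -4)² + (5 − 6)² = 50
  (-2 − -4)² + (-2 − 6)² = 68
  (5 − -4)² + (6 − 6)² = 81
  (6 − -4)² + (-5 − 6)² = 221
Minimum is attained by (-5, 4), so q lies in its Voronoi cell.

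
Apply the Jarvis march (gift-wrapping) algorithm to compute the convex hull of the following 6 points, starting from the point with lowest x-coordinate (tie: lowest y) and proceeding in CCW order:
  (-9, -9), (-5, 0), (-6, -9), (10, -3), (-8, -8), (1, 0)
Hull (CCW) = [(-9, -9), (-6, -9), (10, -3), (1, 0), (-5, 0)]

Jarvis march: at each step, from the current hull vertex p, select the next vertex q as the point such that every other point lies strictly to the left of (or on) the directed line p → q. (Equivalently: for every other point r, the cross product (q − p) × (r − p) ≥ 0.)
Starting point (lowest x, tie lowest y): (-9, -9). Wrap until returning to start. Resulting hull: (-9, -9), (-6, -9), (10, -3), (1, 0), (-5, 0).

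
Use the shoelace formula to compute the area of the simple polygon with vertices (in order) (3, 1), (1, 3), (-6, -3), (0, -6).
Area = 77/2

Shoelace formula: Area = (1/2) |Σ_i (x_i · y_{i+1} − x_{i+1} · y_i)| (indices mod n). Compute each cross term:
  (3)(3) − (1)(1) = 8
  (1)(-3) − (-6)(3) = 15
  (-6)(-6) − (0)(-3) = 36
  (0)(1) − (3)(-6) = 18
Sum = 77, so (signed) Area = 77/2 = 77/2, |Area| = 77/2.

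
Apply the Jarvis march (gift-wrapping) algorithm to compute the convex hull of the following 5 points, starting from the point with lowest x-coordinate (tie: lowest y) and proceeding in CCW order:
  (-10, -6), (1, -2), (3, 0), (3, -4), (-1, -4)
Hull (CCW) = [(-10, -6), (3, -4), (3, 0)]

Jarvis march: at each step, from the current hull vertex p, select the next vertex q as the point such that every other point lies strictly to the left of (or on) the directed line p → q. (Equivalently: for every other point r, the cross product (q − p) × (r − p) ≥ 0.)
Starting point (lowest x, tie lowest y): (-10, -6). Wrap until returning to start. Resulting hull: (-10, -6), (3, -4), (3, 0).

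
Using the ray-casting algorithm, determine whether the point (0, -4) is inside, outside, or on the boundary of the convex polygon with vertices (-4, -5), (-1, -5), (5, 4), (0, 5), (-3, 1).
The point (0, -4) lies strictly outside the polygon

Cast a horizontal ray to the right from the query point and count how many polygon edges it crosses (each edge strictly once or zero times, handled with the usual half-open convention). 
Parity of crossings → even ⇒ outside.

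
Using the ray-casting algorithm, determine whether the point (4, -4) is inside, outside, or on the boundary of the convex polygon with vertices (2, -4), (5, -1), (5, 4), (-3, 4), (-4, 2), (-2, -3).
The point (4, -4) lies strictly outside the polygon

Cast a horizontal ray to the right from the query point and count how many polygon edges it crosses (each edge strictly once or zero times, handled with the usual half-open convention). 
Parity of crossings → even ⇒ outside.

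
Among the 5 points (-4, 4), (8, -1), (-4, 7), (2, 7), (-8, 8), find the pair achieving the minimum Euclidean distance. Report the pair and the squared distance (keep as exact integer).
Pair = ((-4, 4), (-4, 7)); squared distance = 9

Compute all C(5, 2) = 10 pairwise squared distances (x_i − x_j)² + (y_i − y_j)². The minimum is 9, attained by the pair ((-4, 4), (-4, 7)).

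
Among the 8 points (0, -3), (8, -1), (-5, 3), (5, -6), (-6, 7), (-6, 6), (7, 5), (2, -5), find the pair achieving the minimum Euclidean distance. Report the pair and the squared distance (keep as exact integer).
Pair = ((-6, 7), (-6, 6)); squared distance = 1

Compute all C(8, 2) = 28 pairwise squared distances (x_i − x_j)² + (y_i − y_j)². The minimum is 1, attained by the pair ((-6, 7), (-6, 6)).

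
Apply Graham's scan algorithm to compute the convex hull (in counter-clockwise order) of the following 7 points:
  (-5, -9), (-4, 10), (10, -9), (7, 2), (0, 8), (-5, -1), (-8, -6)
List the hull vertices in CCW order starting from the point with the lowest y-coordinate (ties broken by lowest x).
Hull (CCW) = [(-5, -9), (10, -9), (7, 2), (0, 8), (-4, 10), (-8, -6)]

Graham scan procedure:
  1. Find the pivot p₀ = point with lowest y (tie → lowest x): (-5, -9).
  2. Sort the remaining points by polar angle around p₀.
  3. Walk through sorted points, maintaining a stack; pop the top while the last three entries make a non-left turn (cross product ≤ 0).
  4. Final stack is the convex hull in CCW order: (-5, -9), (10, -9), (7, 2), (0, 8), (-4, 10), (-8, -6).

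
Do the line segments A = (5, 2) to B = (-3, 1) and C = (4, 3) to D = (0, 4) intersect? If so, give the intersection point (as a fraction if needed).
No (intersection of containing lines falls outside at least one segment)

Parametrize and solve: t = -1/4, s = -3/4. At least one of these is outside [0, 1], so the segments do not intersect.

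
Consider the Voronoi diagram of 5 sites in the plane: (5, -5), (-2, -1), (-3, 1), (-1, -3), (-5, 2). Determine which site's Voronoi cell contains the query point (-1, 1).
Nearest site = (-3, 1)

The Voronoi cell of site s contains exactly those query points closer to s than to any other site. Compute squared distances from q = (-1, 1) to each site:
  (-3 − -1)² + (1 − 1)² = 4
  (-2 − -1)² + (-1 − 1)² = 5
  (-1 − -1)² + (-3 − 1)² = 16
  (-5 − -1)² + (2 − 1)² = 17
  (5 − -1)² + (-5 − 1)² = 72
Minimum is attained by (-3, 1), so q lies in its Voronoi cell.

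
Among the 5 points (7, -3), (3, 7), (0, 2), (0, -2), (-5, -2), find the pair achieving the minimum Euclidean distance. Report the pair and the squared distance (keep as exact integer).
Pair = ((0, 2), (0, -2)); squared distance = 16

Compute all C(5, 2) = 10 pairwise squared distances (x_i − x_j)² + (y_i − y_j)². The minimum is 16, attained by the pair ((0, 2), (0, -2)).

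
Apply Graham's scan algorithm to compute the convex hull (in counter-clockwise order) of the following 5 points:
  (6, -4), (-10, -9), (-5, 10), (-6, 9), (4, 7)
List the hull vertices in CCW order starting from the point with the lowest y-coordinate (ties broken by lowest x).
Hull (CCW) = [(-10, -9), (6, -4), (4, 7), (-5, 10), (-6, 9)]

Graham scan procedure:
  1. Find the pivot p₀ = point with lowest y (tie → lowest x): (-10, -9).
  2. Sort the remaining points by polar angle around p₀.
  3. Walk through sorted points, maintaining a stack; pop the top while the last three entries make a non-left turn (cross product ≤ 0).
  4. Final stack is the convex hull in CCW order: (-10, -9), (6, -4), (4, 7), (-5, 10), (-6, 9).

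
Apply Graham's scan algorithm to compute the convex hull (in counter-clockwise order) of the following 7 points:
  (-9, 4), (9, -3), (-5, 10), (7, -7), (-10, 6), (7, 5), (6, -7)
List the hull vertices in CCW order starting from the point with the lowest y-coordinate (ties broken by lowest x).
Hull (CCW) = [(6, -7), (7, -7), (9, -3), (7, 5), (-5, 10), (-10, 6), (-9, 4)]

Graham scan procedure:
  1. Find the pivot p₀ = point with lowest y (tie → lowest x): (6, -7).
  2. Sort the remaining points by polar angle around p₀.
  3. Walk through sorted points, maintaining a stack; pop the top while the last three entries make a non-left turn (cross product ≤ 0).
  4. Final stack is the convex hull in CCW order: (6, -7), (7, -7), (9, -3), (7, 5), (-5, 10), (-10, 6), (-9, 4).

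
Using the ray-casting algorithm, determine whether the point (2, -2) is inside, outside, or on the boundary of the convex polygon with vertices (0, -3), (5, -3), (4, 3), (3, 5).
The point (2, -2) lies strictly inside the polygon

Cast a horizontal ray to the right from the query point and count how many polygon edges it crosses (each edge strictly once or zero times, handled with the usual half-open convention). 
Parity of crossings → odd ⇒ inside.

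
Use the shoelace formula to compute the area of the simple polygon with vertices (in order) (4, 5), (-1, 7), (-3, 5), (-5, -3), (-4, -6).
Area = 105/2

Shoelace formula: Area = (1/2) |Σ_i (x_i · y_{i+1} − x_{i+1} · y_i)| (indices mod n). Compute each cross term:
  (4)(7) − (-1)(5) = 33
  (-1)(5) − (-3)(7) = 16
  (-3)(-3) − (-5)(5) = 34
  (-5)(-6) − (-4)(-3) = 18
  (-4)(5) − (4)(-6) = 4
Sum = 105, so (signed) Area = 105/2 = 105/2, |Area| = 105/2.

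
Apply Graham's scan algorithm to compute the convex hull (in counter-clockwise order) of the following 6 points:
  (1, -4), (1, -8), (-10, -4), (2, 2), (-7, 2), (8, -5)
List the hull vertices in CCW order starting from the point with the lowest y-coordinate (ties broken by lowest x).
Hull (CCW) = [(1, -8), (8, -5), (2, 2), (-7, 2), (-10, -4)]

Graham scan procedure:
  1. Find the pivot p₀ = point with lowest y (tie → lowest x): (1, -8).
  2. Sort the remaining points by polar angle around p₀.
  3. Walk through sorted points, maintaining a stack; pop the top while the last three entries make a non-left turn (cross product ≤ 0).
  4. Final stack is the convex hull in CCW order: (1, -8), (8, -5), (2, 2), (-7, 2), (-10, -4).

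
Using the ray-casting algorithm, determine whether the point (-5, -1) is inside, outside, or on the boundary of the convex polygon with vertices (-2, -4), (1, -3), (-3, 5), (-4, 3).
The point (-5, -1) lies strictly outside the polygon

Cast a horizontal ray to the right from the query point and count how many polygon edges it crosses (each edge strictly once or zero times, handled with the usual half-open convention). 
Parity of crossings → even ⇒ outside.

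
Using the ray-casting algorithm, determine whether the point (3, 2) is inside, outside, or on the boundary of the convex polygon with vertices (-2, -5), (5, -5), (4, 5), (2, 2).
The point (3, 2) lies strictly inside the polygon

Cast a horizontal ray to the right from the query point and count how many polygon edges it crosses (each edge strictly once or zero times, handled with the usual half-open convention). 
Parity of crossings → odd ⇒ inside.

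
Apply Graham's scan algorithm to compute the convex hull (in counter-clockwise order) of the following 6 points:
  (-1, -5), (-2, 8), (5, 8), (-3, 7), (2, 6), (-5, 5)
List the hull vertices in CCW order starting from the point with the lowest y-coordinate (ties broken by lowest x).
Hull (CCW) = [(-1, -5), (5, 8), (-2, 8), (-5, 5)]

Graham scan procedure:
  1. Find the pivot p₀ = point with lowest y (tie → lowest x): (-1, -5).
  2. Sort the remaining points by polar angle around p₀.
  3. Walk through sorted points, maintaining a stack; pop the top while the last three entries make a non-left turn (cross product ≤ 0).
  4. Final stack is the convex hull in CCW order: (-1, -5), (5, 8), (-2, 8), (-5, 5).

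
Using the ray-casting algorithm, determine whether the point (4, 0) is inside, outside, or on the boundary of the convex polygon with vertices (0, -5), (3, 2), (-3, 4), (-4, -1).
The point (4, 0) lies strictly outside the polygon

Cast a horizontal ray to the right from the query point and count how many polygon edges it crosses (each edge strictly once or zero times, handled with the usual half-open convention). 
Parity of crossings → even ⇒ outside.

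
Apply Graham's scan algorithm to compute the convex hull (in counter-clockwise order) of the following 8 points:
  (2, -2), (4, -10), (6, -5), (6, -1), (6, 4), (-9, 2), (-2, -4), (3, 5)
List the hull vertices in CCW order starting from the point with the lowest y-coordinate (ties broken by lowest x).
Hull (CCW) = [(4, -10), (6, -5), (6, 4), (3, 5), (-9, 2)]

Graham scan procedure:
  1. Find the pivot p₀ = point with lowest y (tie → lowest x): (4, -10).
  2. Sort the remaining points by polar angle around p₀.
  3. Walk through sorted points, maintaining a stack; pop the top while the last three entries make a non-left turn (cross product ≤ 0).
  4. Final stack is the convex hull in CCW order: (4, -10), (6, -5), (6, 4), (3, 5), (-9, 2).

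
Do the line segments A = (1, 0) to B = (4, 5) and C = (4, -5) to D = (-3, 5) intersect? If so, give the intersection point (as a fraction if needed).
No (intersection of containing lines falls outside at least one segment)

Parametrize and solve: t = -1/13, s = 6/13. At least one of these is outside [0, 1], so the segments do not intersect.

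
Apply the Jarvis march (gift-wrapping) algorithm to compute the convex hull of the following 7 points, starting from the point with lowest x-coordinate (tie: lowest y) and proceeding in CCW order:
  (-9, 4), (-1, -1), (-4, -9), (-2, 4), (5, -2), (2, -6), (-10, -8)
Hull (CCW) = [(-10, -8), (-4, -9), (2, -6), (5, -2), (-2, 4), (-9, 4)]

Jarvis march: at each step, from the current hull vertex p, select the next vertex q as the point such that every other point lies strictly to the left of (or on) the directed line p → q. (Equivalently: for every other point r, the cross product (q − p) × (r − p) ≥ 0.)
Starting point (lowest x, tie lowest y): (-10, -8). Wrap until returning to start. Resulting hull: (-10, -8), (-4, -9), (2, -6), (5, -2), (-2, 4), (-9, 4).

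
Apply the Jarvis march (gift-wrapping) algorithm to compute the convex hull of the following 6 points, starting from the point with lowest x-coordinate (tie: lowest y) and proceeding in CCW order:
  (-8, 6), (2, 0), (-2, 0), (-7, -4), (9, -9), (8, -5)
Hull (CCW) = [(-8, 6), (-7, -4), (9, -9), (8, -5), (2, 0)]

Jarvis march: at each step, from the current hull vertex p, select the next vertex q as the point such that every other point lies strictly to the left of (or on) the directed line p → q. (Equivalently: for every other point r, the cross product (q − p) × (r − p) ≥ 0.)
Starting point (lowest x, tie lowest y): (-8, 6). Wrap until returning to start. Resulting hull: (-8, 6), (-7, -4), (9, -9), (8, -5), (2, 0).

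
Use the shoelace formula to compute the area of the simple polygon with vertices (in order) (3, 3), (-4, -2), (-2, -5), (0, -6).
Area = 26

Shoelace formula: Area = (1/2) |Σ_i (x_i · y_{i+1} − x_{i+1} · y_i)| (indices mod n). Compute each cross term:
  (3)(-2) − (-4)(3) = 6
  (-4)(-5) − (-2)(-2) = 16
  (-2)(-6) − (0)(-5) = 12
  (0)(3) − (3)(-6) = 18
Sum = 52, so (signed) Area = 52/2 = 26, |Area| = 26.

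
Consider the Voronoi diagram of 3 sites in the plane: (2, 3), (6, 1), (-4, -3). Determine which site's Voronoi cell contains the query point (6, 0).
Nearest site = (6, 1)

The Voronoi cell of site s contains exactly those query points closer to s than to any other site. Compute squared distances from q = (6, 0) to each site:
  (6 − 6)² + (1 − 0)² = 1
  (2 − 6)² + (3 − 0)² = 25
  (-4 − 6)² + (-3 − 0)² = 109
Minimum is attained by (6, 1), so q lies in its Voronoi cell.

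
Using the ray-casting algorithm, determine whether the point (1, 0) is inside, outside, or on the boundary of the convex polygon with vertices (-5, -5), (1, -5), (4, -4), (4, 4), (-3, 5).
The point (1, 0) lies strictly inside the polygon

Cast a horizontal ray to the right from the query point and count how many polygon edges it crosses (each edge strictly once or zero times, handled with the usual half-open convention). 
Parity of crossings → odd ⇒ inside.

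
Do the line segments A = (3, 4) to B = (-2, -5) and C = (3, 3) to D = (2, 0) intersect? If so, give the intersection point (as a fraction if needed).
No (intersection of containing lines falls outside at least one segment)

Parametrize and solve: t = -1/6, s = -5/6. At least one of these is outside [0, 1], so the segments do not intersect.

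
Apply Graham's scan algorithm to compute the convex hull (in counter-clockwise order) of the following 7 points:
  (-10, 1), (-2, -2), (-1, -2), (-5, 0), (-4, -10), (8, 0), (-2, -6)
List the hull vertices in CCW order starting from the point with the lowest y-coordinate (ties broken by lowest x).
Hull (CCW) = [(-4, -10), (8, 0), (-10, 1)]

Graham scan procedure:
  1. Find the pivot p₀ = point with lowest y (tie → lowest x): (-4, -10).
  2. Sort the remaining points by polar angle around p₀.
  3. Walk through sorted points, maintaining a stack; pop the top while the last three entries make a non-left turn (cross product ≤ 0).
  4. Final stack is the convex hull in CCW order: (-4, -10), (8, 0), (-10, 1).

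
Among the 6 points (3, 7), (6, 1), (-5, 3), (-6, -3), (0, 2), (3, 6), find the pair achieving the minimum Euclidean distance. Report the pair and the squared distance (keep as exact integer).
Pair = ((3, 7), (3, 6)); squared distance = 1

Compute all C(6, 2) = 15 pairwise squared distances (x_i − x_j)² + (y_i − y_j)². The minimum is 1, attained by the pair ((3, 7), (3, 6)).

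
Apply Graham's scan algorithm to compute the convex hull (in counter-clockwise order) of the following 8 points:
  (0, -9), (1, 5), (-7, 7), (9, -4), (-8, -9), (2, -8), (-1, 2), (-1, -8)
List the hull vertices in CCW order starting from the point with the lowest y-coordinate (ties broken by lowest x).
Hull (CCW) = [(-8, -9), (0, -9), (2, -8), (9, -4), (1, 5), (-7, 7)]

Graham scan procedure:
  1. Find the pivot p₀ = point with lowest y (tie → lowest x): (-8, -9).
  2. Sort the remaining points by polar angle around p₀.
  3. Walk through sorted points, maintaining a stack; pop the top while the last three entries make a non-left turn (cross product ≤ 0).
  4. Final stack is the convex hull in CCW order: (-8, -9), (0, -9), (2, -8), (9, -4), (1, 5), (-7, 7).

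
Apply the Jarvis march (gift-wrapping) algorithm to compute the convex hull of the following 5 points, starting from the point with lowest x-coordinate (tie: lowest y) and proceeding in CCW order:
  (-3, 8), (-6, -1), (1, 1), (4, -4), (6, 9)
Hull (CCW) = [(-6, -1), (4, -4), (6, 9), (-3, 8)]

Jarvis march: at each step, from the current hull vertex p, select the next vertex q as the point such that every other point lies strictly to the left of (or on) the directed line p → q. (Equivalently: for every other point r, the cross product (q − p) × (r − p) ≥ 0.)
Starting point (lowest x, tie lowest y): (-6, -1). Wrap until returning to start. Resulting hull: (-6, -1), (4, -4), (6, 9), (-3, 8).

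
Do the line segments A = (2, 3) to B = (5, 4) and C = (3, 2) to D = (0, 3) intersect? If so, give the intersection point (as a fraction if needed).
No (intersection of containing lines falls outside at least one segment)

Parametrize and solve: t = -1/3, s = 2/3. At least one of these is outside [0, 1], so the segments do not intersect.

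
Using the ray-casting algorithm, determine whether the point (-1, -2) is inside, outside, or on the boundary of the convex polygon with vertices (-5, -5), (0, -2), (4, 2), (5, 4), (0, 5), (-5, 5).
The point (-1, -2) lies strictly inside the polygon

Cast a horizontal ray to the right from the query point and count how many polygon edges it crosses (each edge strictly once or zero times, handled with the usual half-open convention). 
Parity of crossings → odd ⇒ inside.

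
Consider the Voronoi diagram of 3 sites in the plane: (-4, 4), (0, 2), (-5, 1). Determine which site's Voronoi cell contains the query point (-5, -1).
Nearest site = (-5, 1)

The Voronoi cell of site s contains exactly those query points closer to s than to any other site. Compute squared distances from q = (-5, -1) to each site:
  (-5 − -5)² + (1 − -1)² = 4
  (-4 − -5)² + (4 − -1)² = 26
  (0 − -5)² + (2 − -1)² = 34
Minimum is attained by (-5, 1), so q lies in its Voronoi cell.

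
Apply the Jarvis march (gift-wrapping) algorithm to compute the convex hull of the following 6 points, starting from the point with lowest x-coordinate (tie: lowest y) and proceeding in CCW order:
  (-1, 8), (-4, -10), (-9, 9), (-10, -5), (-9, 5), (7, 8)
Hull (CCW) = [(-10, -5), (-4, -10), (7, 8), (-9, 9)]

Jarvis march: at each step, from the current hull vertex p, select the next vertex q as the point such that every other point lies strictly to the left of (or on) the directed line p → q. (Equivalently: for every other point r, the cross product (q − p) × (r − p) ≥ 0.)
Starting point (lowest x, tie lowest y): (-10, -5). Wrap until returning to start. Resulting hull: (-10, -5), (-4, -10), (7, 8), (-9, 9).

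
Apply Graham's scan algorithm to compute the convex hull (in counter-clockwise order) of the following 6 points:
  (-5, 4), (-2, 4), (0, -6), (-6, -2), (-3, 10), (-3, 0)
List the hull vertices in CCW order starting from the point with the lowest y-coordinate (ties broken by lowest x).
Hull (CCW) = [(0, -6), (-3, 10), (-5, 4), (-6, -2)]

Graham scan procedure:
  1. Find the pivot p₀ = point with lowest y (tie → lowest x): (0, -6).
  2. Sort the remaining points by polar angle around p₀.
  3. Walk through sorted points, maintaining a stack; pop the top while the last three entries make a non-left turn (cross product ≤ 0).
  4. Final stack is the convex hull in CCW order: (0, -6), (-3, 10), (-5, 4), (-6, -2).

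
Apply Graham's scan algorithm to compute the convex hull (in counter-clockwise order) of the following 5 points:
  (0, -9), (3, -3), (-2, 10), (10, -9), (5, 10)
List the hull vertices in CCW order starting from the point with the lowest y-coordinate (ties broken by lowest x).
Hull (CCW) = [(0, -9), (10, -9), (5, 10), (-2, 10)]

Graham scan procedure:
  1. Find the pivot p₀ = point with lowest y (tie → lowest x): (0, -9).
  2. Sort the remaining points by polar angle around p₀.
  3. Walk through sorted points, maintaining a stack; pop the top while the last three entries make a non-left turn (cross product ≤ 0).
  4. Final stack is the convex hull in CCW order: (0, -9), (10, -9), (5, 10), (-2, 10).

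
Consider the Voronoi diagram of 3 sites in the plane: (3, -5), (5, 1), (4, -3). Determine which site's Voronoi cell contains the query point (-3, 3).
Nearest site = (5, 1)

The Voronoi cell of site s contains exactly those query points closer to s than to any other site. Compute squared distances from q = (-3, 3) to each site:
  (5 − -3)² + (1 − 3)² = 68
  (4 − -3)² + (-3 − 3)² = 85
  (3 − -3)² + (-5 − 3)² = 100
Minimum is attained by (5, 1), so q lies in its Voronoi cell.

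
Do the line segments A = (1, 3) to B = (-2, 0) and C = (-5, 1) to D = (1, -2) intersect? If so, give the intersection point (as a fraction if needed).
No (intersection of containing lines falls outside at least one segment)

Parametrize and solve: t = 10/9, s = 4/9. At least one of these is outside [0, 1], so the segments do not intersect.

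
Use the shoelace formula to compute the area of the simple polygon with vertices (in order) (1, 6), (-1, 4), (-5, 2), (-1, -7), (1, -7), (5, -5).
Area = 72

Shoelace formula: Area = (1/2) |Σ_i (x_i · y_{i+1} − x_{i+1} · y_i)| (indices mod n). Compute each cross term:
  (1)(4) − (-1)(6) = 10
  (-1)(2) − (-5)(4) = 18
  (-5)(-7) − (-1)(2) = 37
  (-1)(-7) − (1)(-7) = 14
  (1)(-5) − (5)(-7) = 30
  (5)(6) − (1)(-5) = 35
Sum = 144, so (signed) Area = 144/2 = 72, |Area| = 72.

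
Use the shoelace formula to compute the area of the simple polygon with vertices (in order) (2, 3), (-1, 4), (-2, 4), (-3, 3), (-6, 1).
Area = 8

Shoelace formula: Area = (1/2) |Σ_i (x_i · y_{i+1} − x_{i+1} · y_i)| (indices mod n). Compute each cross term:
  (2)(4) − (-1)(3) = 11
  (-1)(4) − (-2)(4) = 4
  (-2)(3) − (-3)(4) = 6
  (-3)(1) − (-6)(3) = 15
  (-6)(3) − (2)(1) = -20
Sum = 16, so (signed) Area = 16/2 = 8, |Area| = 8.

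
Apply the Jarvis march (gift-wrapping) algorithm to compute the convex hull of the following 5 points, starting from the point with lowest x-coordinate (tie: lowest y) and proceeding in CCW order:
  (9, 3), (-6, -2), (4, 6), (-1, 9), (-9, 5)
Hull (CCW) = [(-9, 5), (-6, -2), (9, 3), (-1, 9)]

Jarvis march: at each step, from the current hull vertex p, select the next vertex q as the point such that every other point lies strictly to the left of (or on) the directed line p → q. (Equivalently: for every other point r, the cross product (q − p) × (r − p) ≥ 0.)
Starting point (lowest x, tie lowest y): (-9, 5). Wrap until returning to start. Resulting hull: (-9, 5), (-6, -2), (9, 3), (-1, 9).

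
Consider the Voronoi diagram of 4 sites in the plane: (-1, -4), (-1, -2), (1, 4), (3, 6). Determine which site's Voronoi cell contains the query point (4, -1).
Nearest site = (-1, -2)

The Voronoi cell of site s contains exactly those query points closer to s than to any other site. Compute squared distances from q = (4, -1) to each site:
  (-1 − 4)² + (-2 − -1)² = 26
  (-1 − 4)² + (-4 − -1)² = 34
  (1 − 4)² + (4 − -1)² = 34
  (3 − 4)² + (6 − -1)² = 50
Minimum is attained by (-1, -2), so q lies in its Voronoi cell.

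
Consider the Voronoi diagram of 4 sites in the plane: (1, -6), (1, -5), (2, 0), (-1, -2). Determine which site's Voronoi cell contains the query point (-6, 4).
Nearest site = (-1, -2)

The Voronoi cell of site s contains exactly those query points closer to s than to any other site. Compute squared distances from q = (-6, 4) to each site:
  (-1 − -6)² + (-2 − 4)² = 61
  (2 − -6)² + (0 − 4)² = 80
  (1 − -6)² + (-5 − 4)² = 130
  (1 − -6)² + (-6 − 4)² = 149
Minimum is attained by (-1, -2), so q lies in its Voronoi cell.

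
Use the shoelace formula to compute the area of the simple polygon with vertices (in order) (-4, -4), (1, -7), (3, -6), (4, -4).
Area = 27/2

Shoelace formula: Area = (1/2) |Σ_i (x_i · y_{i+1} − x_{i+1} · y_i)| (indices mod n). Compute each cross term:
  (-4)(-7) − (1)(-4) = 32
  (1)(-6) − (3)(-7) = 15
  (3)(-4) − (4)(-6) = 12
  (4)(-4) − (-4)(-4) = -32
Sum = 27, so (signed) Area = 27/2 = 27/2, |Area| = 27/2.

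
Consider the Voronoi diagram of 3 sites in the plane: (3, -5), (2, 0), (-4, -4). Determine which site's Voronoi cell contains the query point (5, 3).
Nearest site = (2, 0)

The Voronoi cell of site s contains exactly those query points closer to s than to any other site. Compute squared distances from q = (5, 3) to each site:
  (2 − 5)² + (0 − 3)² = 18
  (3 − 5)² + (-5 − 3)² = 68
  (-4 − 5)² + (-4 − 3)² = 130
Minimum is attained by (2, 0), so q lies in its Voronoi cell.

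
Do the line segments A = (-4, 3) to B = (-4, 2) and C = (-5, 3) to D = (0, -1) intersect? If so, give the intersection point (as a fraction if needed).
Yes; intersection at (-4, 11/5) (t = 4/5 on AB, s = 1/5 on CD)

Parametrize AB as A + t(B − A) = (-4 + 0 t, 3 + -1 t) and CD as C + s(D − C) = (-5 + 5 s, 3 + -4 s). Solve the linear system for (t, s). Determinant = -5 ≠ 0, so a unique intersection of the containing lines exists. Solution: t = 4/5, s = 1/5 — both in [0, 1], so the segments cross. Intersection point: (-4, 11/5).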